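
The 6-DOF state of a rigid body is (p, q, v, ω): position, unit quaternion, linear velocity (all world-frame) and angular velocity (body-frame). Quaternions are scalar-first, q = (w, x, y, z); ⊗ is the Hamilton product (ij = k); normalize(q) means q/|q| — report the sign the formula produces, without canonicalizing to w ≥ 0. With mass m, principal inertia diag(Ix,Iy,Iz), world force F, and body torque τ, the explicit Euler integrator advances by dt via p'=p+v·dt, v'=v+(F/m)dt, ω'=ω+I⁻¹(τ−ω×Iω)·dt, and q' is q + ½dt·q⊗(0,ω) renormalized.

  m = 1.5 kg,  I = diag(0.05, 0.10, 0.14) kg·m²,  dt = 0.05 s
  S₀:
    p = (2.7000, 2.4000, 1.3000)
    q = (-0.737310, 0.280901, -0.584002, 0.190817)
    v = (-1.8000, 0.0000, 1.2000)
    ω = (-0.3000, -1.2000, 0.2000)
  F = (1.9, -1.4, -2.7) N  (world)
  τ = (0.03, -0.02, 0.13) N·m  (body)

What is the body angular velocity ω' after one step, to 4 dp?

precession coupling ω×(Iω) = (-0.0096, 0.0054, 0.0180)
(τ − ω×Iω)/I = (0.7920, -0.2540, 0.8000)
ω + α·dt = (-0.2604, -1.2127, 0.2400)

ω' = (-0.2604, -1.2127, 0.2400)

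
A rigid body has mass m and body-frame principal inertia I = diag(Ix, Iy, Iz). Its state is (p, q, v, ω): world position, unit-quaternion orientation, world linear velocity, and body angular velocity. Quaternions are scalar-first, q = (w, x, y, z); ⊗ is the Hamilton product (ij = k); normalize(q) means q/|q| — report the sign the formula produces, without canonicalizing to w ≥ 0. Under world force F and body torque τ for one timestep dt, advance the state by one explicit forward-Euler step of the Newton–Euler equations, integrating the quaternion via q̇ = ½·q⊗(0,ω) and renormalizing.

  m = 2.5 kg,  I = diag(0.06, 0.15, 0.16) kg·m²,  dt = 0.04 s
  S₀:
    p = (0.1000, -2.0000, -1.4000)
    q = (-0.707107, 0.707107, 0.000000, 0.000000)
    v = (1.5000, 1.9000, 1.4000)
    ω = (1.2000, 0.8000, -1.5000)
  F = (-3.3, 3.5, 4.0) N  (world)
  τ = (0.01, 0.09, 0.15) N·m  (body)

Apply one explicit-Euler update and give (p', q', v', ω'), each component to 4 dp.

angular accel α = (0.3667, -0.6000, 0.3975)
ω' = ω + α·dt = (1.2147, 0.7760, -1.4841)
2q̇ = q⊗(0,ω) = (-0.8485284, -0.8485284, 0.4949749, 1.6263461)
q + ½dt·q⊗(0,ω), renormalized = (-0.7235, 0.6895, 0.0099, 0.0325)
linear accel F/m = (-1.3200, 1.4000, 1.6000)
p' = p + v·dt = (0.1600, -1.9240, -1.3440)
v' = v + a·dt = (1.4472, 1.9560, 1.4640)

p' = (0.1600, -1.9240, -1.3440)
q' = (-0.7235, 0.6895, 0.0099, 0.0325)
v' = (1.4472, 1.9560, 1.4640)
ω' = (1.2147, 0.7760, -1.4841)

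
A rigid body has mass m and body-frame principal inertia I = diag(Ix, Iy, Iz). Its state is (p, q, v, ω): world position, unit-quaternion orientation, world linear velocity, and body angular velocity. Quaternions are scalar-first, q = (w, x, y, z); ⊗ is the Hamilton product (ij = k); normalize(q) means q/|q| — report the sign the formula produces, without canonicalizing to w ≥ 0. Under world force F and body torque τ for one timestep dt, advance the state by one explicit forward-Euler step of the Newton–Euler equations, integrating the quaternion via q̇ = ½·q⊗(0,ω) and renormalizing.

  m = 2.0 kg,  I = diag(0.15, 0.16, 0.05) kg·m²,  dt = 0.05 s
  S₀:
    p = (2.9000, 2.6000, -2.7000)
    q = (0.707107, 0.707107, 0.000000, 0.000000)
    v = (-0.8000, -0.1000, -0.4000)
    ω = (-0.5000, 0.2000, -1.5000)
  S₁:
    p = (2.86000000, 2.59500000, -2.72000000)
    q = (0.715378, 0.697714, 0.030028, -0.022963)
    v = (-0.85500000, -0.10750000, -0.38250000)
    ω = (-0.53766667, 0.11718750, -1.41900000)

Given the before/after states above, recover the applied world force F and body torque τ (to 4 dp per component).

Δv = v₁−v₀ = (-0.05500000, -0.00750000, 0.01750000)
m·(v₁−v₀)/dt = (-2.2000, -0.3000, 0.7000)
ω₁ − ω₀ = (-0.03766667, -0.08281250, 0.08100000)
ω₀×(Iω₀) = (0.0330, 0.0750, -0.0010)
τ = I·(Δω/dt) + ω₀×(Iω₀) = (-0.0800, -0.1900, 0.0800)

F = (-2.2000, -0.3000, 0.7000)
τ = (-0.0800, -0.1900, 0.0800)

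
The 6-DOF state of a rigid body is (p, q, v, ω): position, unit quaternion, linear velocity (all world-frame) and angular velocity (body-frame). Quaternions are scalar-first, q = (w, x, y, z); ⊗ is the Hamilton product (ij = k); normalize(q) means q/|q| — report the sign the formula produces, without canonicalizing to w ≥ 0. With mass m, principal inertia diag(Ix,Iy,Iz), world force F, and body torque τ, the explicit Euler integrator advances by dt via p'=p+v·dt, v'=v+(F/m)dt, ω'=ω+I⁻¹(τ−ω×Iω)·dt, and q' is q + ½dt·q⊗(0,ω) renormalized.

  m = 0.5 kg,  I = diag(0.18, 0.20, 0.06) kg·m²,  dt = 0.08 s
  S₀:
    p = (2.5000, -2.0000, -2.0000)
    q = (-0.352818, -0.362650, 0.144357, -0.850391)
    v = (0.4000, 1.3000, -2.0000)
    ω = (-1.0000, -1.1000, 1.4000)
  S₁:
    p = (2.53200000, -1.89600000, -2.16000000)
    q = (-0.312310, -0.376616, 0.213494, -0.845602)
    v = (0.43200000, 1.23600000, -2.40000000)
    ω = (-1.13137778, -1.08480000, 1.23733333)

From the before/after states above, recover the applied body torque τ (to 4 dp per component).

τ = (-0.0800, -0.1300, -0.1000)

Δω = ω₁−ω₀ = (-0.13137778, 0.01520000, -0.16266667)
applied torque τ = (-0.0800, -0.1300, -0.1000)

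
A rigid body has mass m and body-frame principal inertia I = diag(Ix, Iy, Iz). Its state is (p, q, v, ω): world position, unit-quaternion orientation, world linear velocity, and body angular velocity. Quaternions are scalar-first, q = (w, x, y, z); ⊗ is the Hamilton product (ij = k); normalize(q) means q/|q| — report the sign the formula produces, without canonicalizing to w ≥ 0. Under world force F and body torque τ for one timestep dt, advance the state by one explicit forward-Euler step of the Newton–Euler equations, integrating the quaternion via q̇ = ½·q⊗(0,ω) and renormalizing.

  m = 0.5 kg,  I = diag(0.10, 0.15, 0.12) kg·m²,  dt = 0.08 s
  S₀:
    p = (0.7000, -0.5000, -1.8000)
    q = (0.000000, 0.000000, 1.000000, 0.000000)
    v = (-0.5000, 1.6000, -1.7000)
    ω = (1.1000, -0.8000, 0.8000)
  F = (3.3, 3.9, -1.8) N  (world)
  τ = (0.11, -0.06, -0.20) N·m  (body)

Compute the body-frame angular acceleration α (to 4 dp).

gyro term ω×Iω = (0.0192, -0.0176, -0.0440)
α = I⁻¹(τ − ω×Iω) = (0.9080, -0.2827, -1.3000)

α = (0.9080, -0.2827, -1.3000)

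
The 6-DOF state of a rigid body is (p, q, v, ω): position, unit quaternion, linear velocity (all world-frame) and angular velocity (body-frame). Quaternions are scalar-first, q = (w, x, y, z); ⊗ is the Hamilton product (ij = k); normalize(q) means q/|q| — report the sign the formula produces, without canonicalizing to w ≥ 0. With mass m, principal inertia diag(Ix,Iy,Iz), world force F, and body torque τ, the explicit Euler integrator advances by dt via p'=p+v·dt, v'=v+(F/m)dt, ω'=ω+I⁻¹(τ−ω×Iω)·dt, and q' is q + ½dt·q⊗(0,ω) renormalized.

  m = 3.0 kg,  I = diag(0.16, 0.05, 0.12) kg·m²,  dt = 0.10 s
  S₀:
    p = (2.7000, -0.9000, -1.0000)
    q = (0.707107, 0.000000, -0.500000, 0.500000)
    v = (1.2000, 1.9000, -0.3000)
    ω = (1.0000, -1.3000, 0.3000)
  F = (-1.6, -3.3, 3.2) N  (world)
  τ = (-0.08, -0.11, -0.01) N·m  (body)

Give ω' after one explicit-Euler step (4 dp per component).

(τ − ω×Iω)/I = (-0.3294, -2.4400, -1.2750)
new body rate ω' = (0.9671, -1.5440, 0.1725)

ω' = (0.9671, -1.5440, 0.1725)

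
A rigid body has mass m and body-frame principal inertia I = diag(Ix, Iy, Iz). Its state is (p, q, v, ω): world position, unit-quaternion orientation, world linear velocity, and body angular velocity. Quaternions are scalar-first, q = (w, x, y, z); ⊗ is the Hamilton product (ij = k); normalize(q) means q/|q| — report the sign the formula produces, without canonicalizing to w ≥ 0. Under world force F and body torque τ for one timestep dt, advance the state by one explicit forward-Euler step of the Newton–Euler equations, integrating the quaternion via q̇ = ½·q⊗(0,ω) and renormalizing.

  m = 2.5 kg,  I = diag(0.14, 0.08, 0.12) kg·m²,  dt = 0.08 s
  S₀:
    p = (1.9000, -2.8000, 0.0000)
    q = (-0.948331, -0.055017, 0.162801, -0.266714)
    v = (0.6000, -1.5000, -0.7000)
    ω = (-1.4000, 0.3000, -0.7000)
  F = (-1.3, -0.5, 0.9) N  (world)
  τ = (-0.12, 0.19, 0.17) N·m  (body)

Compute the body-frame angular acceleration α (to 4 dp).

precession coupling ω×(Iω) = (-0.0084, 0.0196, 0.0252)
(τ − ω×Iω)/I = (-0.7971, 2.1300, 1.2067)

α = (-0.7971, 2.1300, 1.2067)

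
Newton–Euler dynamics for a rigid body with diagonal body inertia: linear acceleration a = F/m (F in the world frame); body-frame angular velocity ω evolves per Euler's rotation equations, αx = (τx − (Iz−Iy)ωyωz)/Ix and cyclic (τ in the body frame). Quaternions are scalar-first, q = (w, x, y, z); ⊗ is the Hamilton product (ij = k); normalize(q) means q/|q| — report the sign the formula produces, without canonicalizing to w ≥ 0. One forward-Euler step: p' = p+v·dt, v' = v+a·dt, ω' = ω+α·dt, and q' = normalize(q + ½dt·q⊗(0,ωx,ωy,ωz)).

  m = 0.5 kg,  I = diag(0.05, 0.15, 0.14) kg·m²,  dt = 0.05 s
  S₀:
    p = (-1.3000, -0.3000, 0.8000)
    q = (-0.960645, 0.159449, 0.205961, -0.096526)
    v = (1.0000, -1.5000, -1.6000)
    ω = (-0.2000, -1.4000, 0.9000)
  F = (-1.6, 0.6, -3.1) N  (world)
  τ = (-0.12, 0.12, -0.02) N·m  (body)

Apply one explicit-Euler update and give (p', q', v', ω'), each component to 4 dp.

linear accel F/m = (-3.2000, 1.2000, -6.2000)
new position p' = (-1.2500, -0.3750, 0.7200)
new velocity v' = (0.8400, -1.4400, -1.9100)
α = I⁻¹(τ − ω×Iω) = (-2.6520, 0.6920, -0.3429)
new body rate ω' = (-0.3326, -1.3654, 0.8829)
2q̇ = q⊗(0,ω) = (0.4071086, 0.2423575, 1.2207041, -1.0466169)
q + ½dt·q⊗(0,ω), renormalized = (-0.9496, 0.1654, 0.2363, -0.1226)

p' = (-1.2500, -0.3750, 0.7200)
q' = (-0.9496, 0.1654, 0.2363, -0.1226)
v' = (0.8400, -1.4400, -1.9100)
ω' = (-0.3326, -1.3654, 0.8829)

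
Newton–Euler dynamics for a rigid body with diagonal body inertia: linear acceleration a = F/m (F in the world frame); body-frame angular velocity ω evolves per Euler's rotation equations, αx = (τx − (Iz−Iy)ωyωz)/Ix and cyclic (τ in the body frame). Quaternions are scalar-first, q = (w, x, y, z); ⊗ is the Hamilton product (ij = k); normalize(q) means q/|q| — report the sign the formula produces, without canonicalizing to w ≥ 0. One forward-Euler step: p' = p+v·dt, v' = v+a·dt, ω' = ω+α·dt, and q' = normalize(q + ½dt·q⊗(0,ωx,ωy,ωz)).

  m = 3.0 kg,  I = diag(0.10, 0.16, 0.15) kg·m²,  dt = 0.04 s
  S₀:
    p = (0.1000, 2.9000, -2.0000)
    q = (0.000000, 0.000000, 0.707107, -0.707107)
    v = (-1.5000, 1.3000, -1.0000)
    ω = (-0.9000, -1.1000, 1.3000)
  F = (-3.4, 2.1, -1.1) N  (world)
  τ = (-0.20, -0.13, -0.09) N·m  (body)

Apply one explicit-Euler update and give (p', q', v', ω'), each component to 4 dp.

p' = (0.0400, 2.9520, -2.0400)
q' = (0.0339, 0.0028, 0.7193, -0.6939)
v' = (-1.5453, 1.3280, -1.0147)
ω' = (-0.9857, -1.1471, 1.2602)

a = F/m = (-1.1333, 0.7000, -0.3667)
new position p' = (0.0400, 2.9520, -2.0400)
v + (F/m)dt = (-1.5453, 1.3280, -1.0147)
gyro term ω×Iω = (0.0143, 0.0585, 0.0594)
(τ − ω×Iω)/I = (-2.1430, -1.1781, -0.9960)
new body rate ω' = (-0.9857, -1.1471, 1.2602)
2q̇ = q⊗(0,ω) = (1.6970568, 0.1414214, 0.6363963, 0.6363963)
q' = normalize(q + ½dt·q⊗(0,ω)) = (0.0339, 0.0028, 0.7193, -0.6939)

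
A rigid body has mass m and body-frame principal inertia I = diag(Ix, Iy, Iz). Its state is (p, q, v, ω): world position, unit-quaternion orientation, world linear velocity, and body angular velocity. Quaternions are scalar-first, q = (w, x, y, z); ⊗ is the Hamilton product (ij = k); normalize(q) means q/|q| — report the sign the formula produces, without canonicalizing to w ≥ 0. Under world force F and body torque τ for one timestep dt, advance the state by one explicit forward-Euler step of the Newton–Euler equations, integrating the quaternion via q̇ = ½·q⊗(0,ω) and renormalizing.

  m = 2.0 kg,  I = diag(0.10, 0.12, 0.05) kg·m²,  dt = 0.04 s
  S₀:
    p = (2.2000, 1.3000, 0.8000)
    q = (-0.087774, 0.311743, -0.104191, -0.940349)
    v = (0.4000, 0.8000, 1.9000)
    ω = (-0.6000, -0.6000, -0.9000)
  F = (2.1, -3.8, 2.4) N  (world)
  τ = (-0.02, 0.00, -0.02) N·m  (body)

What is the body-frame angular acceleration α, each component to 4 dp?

gyro term ω×Iω = (-0.0378, 0.0270, 0.0072)
α = I⁻¹(τ − ω×Iω) = (0.1780, -0.2250, -0.5440)

α = (0.1780, -0.2250, -0.5440)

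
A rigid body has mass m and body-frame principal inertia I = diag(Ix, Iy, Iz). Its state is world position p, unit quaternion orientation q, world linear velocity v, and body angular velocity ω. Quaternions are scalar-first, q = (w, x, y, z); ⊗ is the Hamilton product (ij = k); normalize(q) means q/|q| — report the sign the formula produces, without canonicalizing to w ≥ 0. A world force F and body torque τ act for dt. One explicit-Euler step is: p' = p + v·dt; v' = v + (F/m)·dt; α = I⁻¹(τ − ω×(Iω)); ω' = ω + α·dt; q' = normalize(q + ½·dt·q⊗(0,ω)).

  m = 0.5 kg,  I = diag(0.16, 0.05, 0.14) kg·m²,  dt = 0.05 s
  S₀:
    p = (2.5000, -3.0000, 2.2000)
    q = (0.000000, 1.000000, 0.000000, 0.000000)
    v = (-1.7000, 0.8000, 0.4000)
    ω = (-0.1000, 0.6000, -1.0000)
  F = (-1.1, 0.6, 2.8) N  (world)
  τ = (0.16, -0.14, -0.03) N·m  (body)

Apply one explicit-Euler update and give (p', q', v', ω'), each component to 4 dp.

p' = (2.4150, -2.9600, 2.2200)
q' = (0.0025, 0.9996, 0.0250, 0.0150)
v' = (-1.8100, 0.8600, 0.6800)
ω' = (-0.0331, 0.4580, -1.0131)

ω×(Iω) gyroscopic = (-0.0540, 0.0020, 0.0066)
angular accel α = (1.3375, -2.8400, -0.2614)
new body rate ω' = (-0.0331, 0.4580, -1.0131)
Hamilton product q⊗(0,ω) = (0.1000000, 0.0000000, 1.0000000, 0.6000000)
q' = normalize(q + ½dt·q⊗(0,ω)) = (0.0025, 0.9996, 0.0250, 0.0150)
new position p' = (2.4150, -2.9600, 2.2200)
new velocity v' = (-1.8100, 0.8600, 0.6800)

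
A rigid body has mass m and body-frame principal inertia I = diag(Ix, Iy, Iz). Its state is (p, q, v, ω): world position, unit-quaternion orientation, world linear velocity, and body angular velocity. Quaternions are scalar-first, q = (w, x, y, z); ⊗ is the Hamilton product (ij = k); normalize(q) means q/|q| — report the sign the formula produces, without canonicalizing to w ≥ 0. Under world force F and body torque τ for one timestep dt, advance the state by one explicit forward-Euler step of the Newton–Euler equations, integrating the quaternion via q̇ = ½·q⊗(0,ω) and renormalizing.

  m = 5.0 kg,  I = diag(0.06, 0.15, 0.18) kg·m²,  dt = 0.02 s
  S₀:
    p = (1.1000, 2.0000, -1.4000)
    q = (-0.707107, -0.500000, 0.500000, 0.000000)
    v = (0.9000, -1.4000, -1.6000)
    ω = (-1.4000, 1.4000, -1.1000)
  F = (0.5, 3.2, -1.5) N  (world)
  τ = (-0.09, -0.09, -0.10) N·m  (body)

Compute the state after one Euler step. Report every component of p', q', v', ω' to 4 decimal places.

a = (0.1000, 0.6400, -0.3000)
new position p' = (1.1180, 1.9720, -1.4320)
v' = v + a·dt = (0.9020, -1.3872, -1.6060)
angular accel α = (-0.7300, 0.6320, 0.4244)
new body rate ω' = (-1.4146, 1.4126, -1.0915)
2q̇ = q⊗(0,ω) = (-1.4000000, 0.4399498, -1.5399498, 0.7778177)
q + ½dt·q⊗(0,ω), renormalized = (-0.7209, -0.4955, 0.4845, 0.0078)

p' = (1.1180, 1.9720, -1.4320)
q' = (-0.7209, -0.4955, 0.4845, 0.0078)
v' = (0.9020, -1.3872, -1.6060)
ω' = (-1.4146, 1.4126, -1.0915)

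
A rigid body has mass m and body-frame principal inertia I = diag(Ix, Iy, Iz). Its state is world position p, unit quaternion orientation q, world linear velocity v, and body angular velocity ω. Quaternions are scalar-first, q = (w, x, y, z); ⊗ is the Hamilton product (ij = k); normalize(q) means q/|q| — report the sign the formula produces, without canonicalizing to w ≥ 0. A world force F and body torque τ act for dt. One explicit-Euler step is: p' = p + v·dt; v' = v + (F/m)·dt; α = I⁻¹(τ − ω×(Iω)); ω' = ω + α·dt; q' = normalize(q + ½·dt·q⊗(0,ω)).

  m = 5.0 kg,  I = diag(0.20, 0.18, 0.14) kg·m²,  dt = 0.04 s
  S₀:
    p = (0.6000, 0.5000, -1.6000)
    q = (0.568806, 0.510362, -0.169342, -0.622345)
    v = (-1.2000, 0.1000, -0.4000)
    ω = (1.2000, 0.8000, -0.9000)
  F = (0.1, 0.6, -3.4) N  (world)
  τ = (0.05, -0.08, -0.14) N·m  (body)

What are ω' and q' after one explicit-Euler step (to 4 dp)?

ω' = (1.2042, 0.7966, -0.9345)
q' = (0.5477, 0.5367, -0.1659, -0.6200)

angular accel α = (0.1060, -0.0844, -0.8629)
ω + α·dt = (1.2042, 0.7966, -0.9345)
q⊗(0,ω) = (-1.0370713, 1.3328510, 0.1675566, 0.0995746)
updated quaternion q' = (0.5477, 0.5367, -0.1659, -0.6200)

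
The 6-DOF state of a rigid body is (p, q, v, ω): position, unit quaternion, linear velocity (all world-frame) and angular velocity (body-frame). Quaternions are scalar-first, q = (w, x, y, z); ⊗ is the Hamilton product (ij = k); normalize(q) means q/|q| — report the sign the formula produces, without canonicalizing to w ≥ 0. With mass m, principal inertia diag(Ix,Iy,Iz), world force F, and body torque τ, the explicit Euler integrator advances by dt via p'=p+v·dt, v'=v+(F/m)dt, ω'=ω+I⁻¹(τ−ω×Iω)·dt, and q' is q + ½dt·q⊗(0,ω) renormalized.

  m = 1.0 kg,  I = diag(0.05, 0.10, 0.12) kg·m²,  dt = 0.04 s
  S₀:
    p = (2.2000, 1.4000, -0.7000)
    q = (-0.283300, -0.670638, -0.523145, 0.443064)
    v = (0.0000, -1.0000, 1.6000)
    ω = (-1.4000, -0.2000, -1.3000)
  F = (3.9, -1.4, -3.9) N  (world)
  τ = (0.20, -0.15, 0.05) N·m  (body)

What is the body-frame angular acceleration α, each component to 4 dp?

α = (3.8960, -0.2260, 0.3000)

gyro term ω×Iω = (0.0052, -0.1274, 0.0140)
(τ − ω×Iω)/I = (3.8960, -0.2260, 0.3000)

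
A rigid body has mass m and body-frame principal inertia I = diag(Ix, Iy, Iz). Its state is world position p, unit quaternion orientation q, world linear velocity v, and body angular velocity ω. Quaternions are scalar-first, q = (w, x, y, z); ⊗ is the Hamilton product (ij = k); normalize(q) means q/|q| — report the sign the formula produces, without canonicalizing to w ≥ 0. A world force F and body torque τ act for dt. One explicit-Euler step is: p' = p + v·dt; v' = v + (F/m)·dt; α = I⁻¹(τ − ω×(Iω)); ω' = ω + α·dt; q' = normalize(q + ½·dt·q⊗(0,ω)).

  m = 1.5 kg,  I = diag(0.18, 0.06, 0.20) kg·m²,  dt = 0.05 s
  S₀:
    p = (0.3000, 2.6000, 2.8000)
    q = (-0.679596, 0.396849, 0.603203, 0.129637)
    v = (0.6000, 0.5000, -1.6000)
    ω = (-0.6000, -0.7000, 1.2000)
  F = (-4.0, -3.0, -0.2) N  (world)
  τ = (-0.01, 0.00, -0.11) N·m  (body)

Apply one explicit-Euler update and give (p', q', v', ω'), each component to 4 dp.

(τ − ω×Iω)/I = (0.5978, -0.2400, -0.2980)
ω + α·dt = (-0.5701, -0.7120, 1.1851)
q⊗(0,ω) = (0.5047871, 1.2223471, -0.0782838, -0.7313877)
updated quaternion q' = (-0.6665, 0.4271, 0.6008, 0.1113)
a = F/m = (-2.6667, -2.0000, -0.1333)
p + v·dt = (0.3300, 2.6250, 2.7200)
new velocity v' = (0.4667, 0.4000, -1.6067)

p' = (0.3300, 2.6250, 2.7200)
q' = (-0.6665, 0.4271, 0.6008, 0.1113)
v' = (0.4667, 0.4000, -1.6067)
ω' = (-0.5701, -0.7120, 1.1851)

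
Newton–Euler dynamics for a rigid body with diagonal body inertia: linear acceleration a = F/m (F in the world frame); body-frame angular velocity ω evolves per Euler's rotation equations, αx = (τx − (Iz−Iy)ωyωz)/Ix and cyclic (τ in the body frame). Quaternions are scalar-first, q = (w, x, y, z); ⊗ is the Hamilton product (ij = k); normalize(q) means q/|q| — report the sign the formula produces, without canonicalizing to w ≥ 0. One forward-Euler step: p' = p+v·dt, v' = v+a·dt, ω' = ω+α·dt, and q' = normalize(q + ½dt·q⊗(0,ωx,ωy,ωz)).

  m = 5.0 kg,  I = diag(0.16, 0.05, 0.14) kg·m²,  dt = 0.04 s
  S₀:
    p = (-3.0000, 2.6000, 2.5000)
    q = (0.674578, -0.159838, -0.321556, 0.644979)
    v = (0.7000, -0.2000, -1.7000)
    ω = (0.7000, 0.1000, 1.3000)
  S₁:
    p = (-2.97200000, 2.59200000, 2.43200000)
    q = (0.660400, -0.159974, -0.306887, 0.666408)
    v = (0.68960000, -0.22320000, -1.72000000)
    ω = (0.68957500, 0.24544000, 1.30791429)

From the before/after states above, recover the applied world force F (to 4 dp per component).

F = (-1.3000, -2.9000, -2.5000)

Δv = v₁−v₀ = (-0.01040000, -0.02320000, -0.02000000)
F = m·Δv/dt = (-1.3000, -2.9000, -2.5000)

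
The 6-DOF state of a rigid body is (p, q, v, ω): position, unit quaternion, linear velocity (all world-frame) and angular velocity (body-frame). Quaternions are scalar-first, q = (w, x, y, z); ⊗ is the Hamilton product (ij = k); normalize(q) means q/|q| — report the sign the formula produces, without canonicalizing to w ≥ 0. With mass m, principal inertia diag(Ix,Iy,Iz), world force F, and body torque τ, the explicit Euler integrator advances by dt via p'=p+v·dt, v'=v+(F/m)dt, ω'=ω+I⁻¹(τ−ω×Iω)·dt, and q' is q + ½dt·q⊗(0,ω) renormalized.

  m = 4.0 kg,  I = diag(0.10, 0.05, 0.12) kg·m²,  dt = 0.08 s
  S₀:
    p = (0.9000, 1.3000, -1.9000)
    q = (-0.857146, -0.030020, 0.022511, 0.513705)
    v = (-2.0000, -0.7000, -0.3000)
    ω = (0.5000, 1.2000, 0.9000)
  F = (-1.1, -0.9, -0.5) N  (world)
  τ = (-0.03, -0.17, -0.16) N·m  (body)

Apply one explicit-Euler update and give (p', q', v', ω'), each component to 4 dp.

(τ − ω×Iω)/I = (-1.0560, -3.2200, -1.0833)
ω' = ω + α·dt = (0.4155, 0.9424, 0.8133)
Hamilton product q⊗(0,ω) = (-0.4743377, -1.0247591, -0.7447047, -0.8187109)
q' = normalize(q + ½dt·q⊗(0,ω)) = (-0.8744, -0.0709, -0.0073, 0.4800)
p' = p + v·dt = (0.7400, 1.2440, -1.9240)
v' = v + a·dt = (-2.0220, -0.7180, -0.3100)

p' = (0.7400, 1.2440, -1.9240)
q' = (-0.8744, -0.0709, -0.0073, 0.4800)
v' = (-2.0220, -0.7180, -0.3100)
ω' = (0.4155, 0.9424, 0.8133)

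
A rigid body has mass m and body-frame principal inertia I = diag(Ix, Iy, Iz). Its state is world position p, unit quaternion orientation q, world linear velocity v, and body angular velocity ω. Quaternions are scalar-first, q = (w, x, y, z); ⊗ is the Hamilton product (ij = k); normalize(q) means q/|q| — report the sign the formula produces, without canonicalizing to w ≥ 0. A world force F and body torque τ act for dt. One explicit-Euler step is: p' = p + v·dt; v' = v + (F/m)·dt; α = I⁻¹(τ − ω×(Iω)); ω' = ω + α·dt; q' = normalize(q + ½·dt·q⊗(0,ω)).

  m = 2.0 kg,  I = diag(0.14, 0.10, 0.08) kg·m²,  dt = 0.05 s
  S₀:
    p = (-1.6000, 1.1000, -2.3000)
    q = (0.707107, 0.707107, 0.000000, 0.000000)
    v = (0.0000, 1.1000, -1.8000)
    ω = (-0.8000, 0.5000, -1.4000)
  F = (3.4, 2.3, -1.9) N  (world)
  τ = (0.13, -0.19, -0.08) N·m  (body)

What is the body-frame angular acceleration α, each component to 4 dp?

precession coupling ω×(Iω) = (0.0140, 0.0672, 0.0160)
angular accel α = (0.8286, -2.5720, -1.2000)

α = (0.8286, -2.5720, -1.2000)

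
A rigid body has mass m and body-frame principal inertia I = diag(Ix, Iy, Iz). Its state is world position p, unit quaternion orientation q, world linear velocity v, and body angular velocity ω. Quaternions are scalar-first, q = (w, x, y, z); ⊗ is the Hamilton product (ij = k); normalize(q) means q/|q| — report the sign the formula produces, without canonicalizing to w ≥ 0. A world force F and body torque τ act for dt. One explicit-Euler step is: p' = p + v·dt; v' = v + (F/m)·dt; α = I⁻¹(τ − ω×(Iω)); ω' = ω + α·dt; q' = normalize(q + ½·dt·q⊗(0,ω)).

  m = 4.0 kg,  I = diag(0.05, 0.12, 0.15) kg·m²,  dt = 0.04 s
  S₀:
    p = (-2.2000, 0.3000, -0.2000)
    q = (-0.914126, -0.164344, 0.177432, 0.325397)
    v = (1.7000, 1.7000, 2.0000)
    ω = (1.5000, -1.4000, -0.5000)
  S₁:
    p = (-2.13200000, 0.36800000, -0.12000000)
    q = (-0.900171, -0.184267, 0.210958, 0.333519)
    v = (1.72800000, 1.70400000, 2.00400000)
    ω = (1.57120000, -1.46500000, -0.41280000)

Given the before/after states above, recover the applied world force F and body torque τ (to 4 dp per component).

F = (2.8000, 0.4000, 0.4000)
τ = (0.1100, -0.1200, 0.1800)

velocity change Δv = (0.02800000, 0.00400000, 0.00400000)
applied force F = (2.8000, 0.4000, 0.4000)
Δω = ω₁−ω₀ = (0.07120000, -0.06500000, 0.08720000)
τ = I·(Δω/dt) + ω₀×(Iω₀) = (0.1100, -0.1200, 0.1800)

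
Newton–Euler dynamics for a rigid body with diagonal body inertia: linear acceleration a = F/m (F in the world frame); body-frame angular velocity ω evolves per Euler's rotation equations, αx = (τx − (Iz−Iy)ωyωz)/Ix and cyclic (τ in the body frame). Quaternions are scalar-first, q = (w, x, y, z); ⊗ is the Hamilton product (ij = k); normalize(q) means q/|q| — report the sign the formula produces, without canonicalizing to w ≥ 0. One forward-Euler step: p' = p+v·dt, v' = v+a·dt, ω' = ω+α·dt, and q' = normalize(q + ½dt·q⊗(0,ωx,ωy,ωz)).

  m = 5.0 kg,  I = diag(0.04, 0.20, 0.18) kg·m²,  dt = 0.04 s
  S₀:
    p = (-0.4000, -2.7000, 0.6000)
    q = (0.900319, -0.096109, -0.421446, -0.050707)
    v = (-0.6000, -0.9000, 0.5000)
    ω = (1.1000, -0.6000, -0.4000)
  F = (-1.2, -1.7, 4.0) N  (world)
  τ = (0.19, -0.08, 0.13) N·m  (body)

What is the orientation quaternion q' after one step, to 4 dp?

Hamilton product q⊗(0,ω) = (-0.1674305, 1.1285051, -0.6344127, 0.1611284)
updated quaternion q' = (0.8967, -0.0735, -0.4340, -0.0475)

q' = (0.8967, -0.0735, -0.4340, -0.0475)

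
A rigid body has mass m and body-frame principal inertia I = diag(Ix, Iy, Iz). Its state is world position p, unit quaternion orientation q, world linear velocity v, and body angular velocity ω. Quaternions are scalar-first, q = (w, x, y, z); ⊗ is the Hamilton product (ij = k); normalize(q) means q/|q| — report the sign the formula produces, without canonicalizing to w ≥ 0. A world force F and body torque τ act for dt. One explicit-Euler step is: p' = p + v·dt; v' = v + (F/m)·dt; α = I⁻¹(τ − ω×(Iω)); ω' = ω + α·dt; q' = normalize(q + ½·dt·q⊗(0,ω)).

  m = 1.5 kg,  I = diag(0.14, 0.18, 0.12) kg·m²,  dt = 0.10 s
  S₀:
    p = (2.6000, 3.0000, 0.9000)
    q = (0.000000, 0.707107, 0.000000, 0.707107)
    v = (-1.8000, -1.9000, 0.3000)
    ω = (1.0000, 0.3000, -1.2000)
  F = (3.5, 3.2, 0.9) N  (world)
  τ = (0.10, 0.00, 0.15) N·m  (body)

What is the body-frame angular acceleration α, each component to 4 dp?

gyro term ω×Iω = (0.0216, -0.0240, 0.0120)
angular accel α = (0.5600, 0.1333, 1.1500)

α = (0.5600, 0.1333, 1.1500)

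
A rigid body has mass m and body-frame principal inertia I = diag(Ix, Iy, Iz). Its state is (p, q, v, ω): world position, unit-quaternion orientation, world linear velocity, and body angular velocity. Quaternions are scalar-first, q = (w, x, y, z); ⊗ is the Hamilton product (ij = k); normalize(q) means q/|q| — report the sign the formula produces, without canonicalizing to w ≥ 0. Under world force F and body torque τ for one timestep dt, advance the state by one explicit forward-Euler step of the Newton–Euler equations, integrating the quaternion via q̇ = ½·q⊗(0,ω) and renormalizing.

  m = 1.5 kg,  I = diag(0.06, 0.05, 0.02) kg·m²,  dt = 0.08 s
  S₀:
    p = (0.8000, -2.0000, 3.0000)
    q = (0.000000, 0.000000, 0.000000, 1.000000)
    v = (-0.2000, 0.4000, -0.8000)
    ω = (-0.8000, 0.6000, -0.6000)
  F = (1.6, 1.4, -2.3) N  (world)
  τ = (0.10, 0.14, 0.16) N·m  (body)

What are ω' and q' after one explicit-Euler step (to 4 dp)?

ω' = (-0.6811, 0.7933, 0.0208)
q' = (0.0240, -0.0240, -0.0320, 0.9989)

angular accel α = (1.4867, 2.4160, 7.7600)
ω + α·dt = (-0.6811, 0.7933, 0.0208)
2q̇ = q⊗(0,ω) = (0.6000000, -0.6000000, -0.8000000, 0.0000000)
q + ½dt·q⊗(0,ω), renormalized = (0.0240, -0.0240, -0.0320, 0.9989)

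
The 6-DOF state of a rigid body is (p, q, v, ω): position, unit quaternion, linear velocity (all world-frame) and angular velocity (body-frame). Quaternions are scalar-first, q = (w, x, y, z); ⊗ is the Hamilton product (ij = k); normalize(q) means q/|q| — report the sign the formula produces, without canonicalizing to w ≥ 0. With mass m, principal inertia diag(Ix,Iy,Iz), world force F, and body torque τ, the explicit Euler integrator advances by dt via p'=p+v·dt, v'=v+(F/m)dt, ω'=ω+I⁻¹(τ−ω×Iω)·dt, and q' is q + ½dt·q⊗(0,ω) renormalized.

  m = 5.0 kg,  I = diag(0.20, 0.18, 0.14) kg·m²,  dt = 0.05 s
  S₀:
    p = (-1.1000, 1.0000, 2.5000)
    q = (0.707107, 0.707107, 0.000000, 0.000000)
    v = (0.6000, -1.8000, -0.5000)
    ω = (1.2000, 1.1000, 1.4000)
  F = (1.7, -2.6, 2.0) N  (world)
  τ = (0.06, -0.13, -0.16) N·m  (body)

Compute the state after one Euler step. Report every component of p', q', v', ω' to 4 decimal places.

p' = (-1.0700, 0.9100, 2.4750)
q' = (0.6849, 0.7273, -0.0053, 0.0441)
v' = (0.6170, -1.8260, -0.4800)
ω' = (1.2304, 1.0359, 1.3523)

a = F/m = (0.3400, -0.5200, 0.4000)
new position p' = (-1.0700, 0.9100, 2.4750)
new velocity v' = (0.6170, -1.8260, -0.4800)
angular accel α = (0.6080, -1.2822, -0.9543)
ω + α·dt = (1.2304, 1.0359, 1.3523)
q⊗(0,ω) = (-0.8485284, 0.8485284, -0.2121321, 1.7677675)
q' = normalize(q + ½dt·q⊗(0,ω)) = (0.6849, 0.7273, -0.0053, 0.0441)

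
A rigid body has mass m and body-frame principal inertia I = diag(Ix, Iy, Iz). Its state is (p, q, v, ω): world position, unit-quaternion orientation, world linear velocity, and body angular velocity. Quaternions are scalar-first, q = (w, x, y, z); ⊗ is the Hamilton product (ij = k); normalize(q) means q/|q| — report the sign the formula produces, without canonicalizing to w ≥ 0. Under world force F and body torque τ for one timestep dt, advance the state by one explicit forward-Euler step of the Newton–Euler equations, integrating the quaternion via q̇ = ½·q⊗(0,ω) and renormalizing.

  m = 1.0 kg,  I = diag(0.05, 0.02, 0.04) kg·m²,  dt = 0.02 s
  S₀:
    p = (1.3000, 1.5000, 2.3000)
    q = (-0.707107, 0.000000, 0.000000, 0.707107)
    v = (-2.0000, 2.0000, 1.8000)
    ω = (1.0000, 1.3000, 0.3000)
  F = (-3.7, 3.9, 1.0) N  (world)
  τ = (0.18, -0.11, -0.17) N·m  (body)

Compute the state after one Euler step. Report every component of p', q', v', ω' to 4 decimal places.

p' = (1.2600, 1.5400, 2.3360)
q' = (-0.7091, -0.0163, -0.0021, 0.7049)
v' = (-2.0740, 2.0780, 1.8200)
ω' = (1.0689, 1.1870, 0.2345)

linear accel F/m = (-3.7000, 3.9000, 1.0000)
new position p' = (1.2600, 1.5400, 2.3360)
v + (F/m)dt = (-2.0740, 2.0780, 1.8200)
angular accel α = (3.4440, -5.6500, -3.2750)
new body rate ω' = (1.0689, 1.1870, 0.2345)
Hamilton product q⊗(0,ω) = (-0.2121321, -1.6263461, -0.2121321, -0.2121321)
q + ½dt·q⊗(0,ω), renormalized = (-0.7091, -0.0163, -0.0021, 0.7049)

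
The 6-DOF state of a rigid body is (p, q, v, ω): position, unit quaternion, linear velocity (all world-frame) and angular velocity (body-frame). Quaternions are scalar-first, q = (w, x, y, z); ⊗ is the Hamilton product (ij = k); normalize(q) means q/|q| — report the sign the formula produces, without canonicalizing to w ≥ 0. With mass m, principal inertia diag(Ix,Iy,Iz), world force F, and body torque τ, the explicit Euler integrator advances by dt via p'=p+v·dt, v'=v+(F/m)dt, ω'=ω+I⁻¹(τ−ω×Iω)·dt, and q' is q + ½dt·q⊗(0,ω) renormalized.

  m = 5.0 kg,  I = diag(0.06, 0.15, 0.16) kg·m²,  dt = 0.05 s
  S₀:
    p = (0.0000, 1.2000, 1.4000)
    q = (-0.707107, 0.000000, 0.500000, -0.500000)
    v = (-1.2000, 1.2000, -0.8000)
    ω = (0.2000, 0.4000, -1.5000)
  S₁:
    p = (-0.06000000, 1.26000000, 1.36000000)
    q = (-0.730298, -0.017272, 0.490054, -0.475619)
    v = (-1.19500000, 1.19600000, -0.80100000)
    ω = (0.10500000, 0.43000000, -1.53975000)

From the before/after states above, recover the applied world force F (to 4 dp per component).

v₁ − v₀ = (0.00500000, -0.00400000, -0.00100000)
applied force F = (0.5000, -0.4000, -0.1000)

F = (0.5000, -0.4000, -0.1000)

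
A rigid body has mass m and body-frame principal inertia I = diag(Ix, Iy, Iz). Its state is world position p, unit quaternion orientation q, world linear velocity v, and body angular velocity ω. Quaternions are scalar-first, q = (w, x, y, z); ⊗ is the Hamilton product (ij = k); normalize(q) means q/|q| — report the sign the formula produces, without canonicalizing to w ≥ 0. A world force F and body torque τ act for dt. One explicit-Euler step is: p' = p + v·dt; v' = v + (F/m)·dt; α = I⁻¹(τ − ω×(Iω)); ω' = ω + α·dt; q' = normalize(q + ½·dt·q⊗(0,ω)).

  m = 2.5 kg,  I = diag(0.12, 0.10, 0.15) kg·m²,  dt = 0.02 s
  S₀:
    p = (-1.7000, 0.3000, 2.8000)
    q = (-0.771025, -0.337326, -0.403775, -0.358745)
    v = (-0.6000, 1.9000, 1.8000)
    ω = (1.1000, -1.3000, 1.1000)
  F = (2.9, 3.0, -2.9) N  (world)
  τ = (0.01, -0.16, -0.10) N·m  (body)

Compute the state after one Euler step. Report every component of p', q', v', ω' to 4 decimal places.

precession coupling ω×(Iω) = (-0.0715, -0.0363, 0.0286)
(τ − ω×Iω)/I = (0.6792, -1.2370, -0.8573)
ω + α·dt = (1.1136, -1.3247, 1.0829)
Hamilton product q⊗(0,ω) = (0.2407706, -1.7586485, 0.9787716, 0.0345488)
q' = normalize(q + ½dt·q⊗(0,ω)) = (-0.7685, -0.3548, -0.3939, -0.3583)
linear accel F/m = (1.1600, 1.2000, -1.1600)
p + v·dt = (-1.7120, 0.3380, 2.8360)
v + (F/m)dt = (-0.5768, 1.9240, 1.7768)

p' = (-1.7120, 0.3380, 2.8360)
q' = (-0.7685, -0.3548, -0.3939, -0.3583)
v' = (-0.5768, 1.9240, 1.7768)
ω' = (1.1136, -1.3247, 1.0829)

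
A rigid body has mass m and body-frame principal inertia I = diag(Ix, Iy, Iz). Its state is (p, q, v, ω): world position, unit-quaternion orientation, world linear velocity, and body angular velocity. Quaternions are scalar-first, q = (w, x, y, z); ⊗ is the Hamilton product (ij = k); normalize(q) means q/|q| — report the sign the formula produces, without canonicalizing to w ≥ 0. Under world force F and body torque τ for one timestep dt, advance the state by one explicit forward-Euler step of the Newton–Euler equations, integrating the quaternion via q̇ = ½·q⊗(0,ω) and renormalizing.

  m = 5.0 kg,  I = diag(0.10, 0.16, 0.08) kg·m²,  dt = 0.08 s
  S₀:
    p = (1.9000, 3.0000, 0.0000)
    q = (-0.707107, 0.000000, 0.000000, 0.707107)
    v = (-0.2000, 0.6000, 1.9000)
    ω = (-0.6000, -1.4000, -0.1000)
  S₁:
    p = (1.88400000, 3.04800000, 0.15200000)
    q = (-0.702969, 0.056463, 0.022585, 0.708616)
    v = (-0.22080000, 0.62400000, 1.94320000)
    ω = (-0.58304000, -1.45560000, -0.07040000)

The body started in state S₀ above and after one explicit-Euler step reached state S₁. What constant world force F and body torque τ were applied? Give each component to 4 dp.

F = (-1.3000, 1.5000, 2.7000)
τ = (0.0100, -0.1100, 0.0800)

v₁ − v₀ = (-0.02080000, 0.02400000, 0.04320000)
F = m·Δv/dt = (-1.3000, 1.5000, 2.7000)
Δω = ω₁−ω₀ = (0.01696000, -0.05560000, 0.02960000)
I·α + gyro = (0.0100, -0.1100, 0.0800)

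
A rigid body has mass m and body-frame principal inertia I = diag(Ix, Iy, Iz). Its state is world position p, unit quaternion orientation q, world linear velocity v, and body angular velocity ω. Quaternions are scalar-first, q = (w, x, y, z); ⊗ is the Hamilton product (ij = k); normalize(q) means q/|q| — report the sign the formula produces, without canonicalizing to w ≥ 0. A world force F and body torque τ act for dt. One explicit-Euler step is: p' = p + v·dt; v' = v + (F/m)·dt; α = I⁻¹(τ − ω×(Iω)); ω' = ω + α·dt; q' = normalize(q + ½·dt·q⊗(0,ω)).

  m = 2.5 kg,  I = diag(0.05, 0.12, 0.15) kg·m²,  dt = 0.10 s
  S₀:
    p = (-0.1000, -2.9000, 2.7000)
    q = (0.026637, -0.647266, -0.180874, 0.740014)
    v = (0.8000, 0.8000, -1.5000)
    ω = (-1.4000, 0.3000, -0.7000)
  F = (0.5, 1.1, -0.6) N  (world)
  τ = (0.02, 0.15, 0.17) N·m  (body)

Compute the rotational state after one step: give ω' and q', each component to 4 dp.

ω' = (-1.3474, 0.5067, -0.5671)
q' = (0.0099, -0.6518, -0.2541, 0.7144)

ω×(Iω) gyroscopic = (-0.0063, -0.0980, -0.0294)
α = I⁻¹(τ − ω×Iω) = (0.5260, 2.0667, 1.3293)
ω' = ω + α·dt = (-1.3474, 0.5067, -0.5671)
2q̇ = q⊗(0,ω) = (-0.3339004, -0.1326842, -1.4811147, -0.4660493)
q' = normalize(q + ½dt·q⊗(0,ω)) = (0.0099, -0.6518, -0.2541, 0.7144)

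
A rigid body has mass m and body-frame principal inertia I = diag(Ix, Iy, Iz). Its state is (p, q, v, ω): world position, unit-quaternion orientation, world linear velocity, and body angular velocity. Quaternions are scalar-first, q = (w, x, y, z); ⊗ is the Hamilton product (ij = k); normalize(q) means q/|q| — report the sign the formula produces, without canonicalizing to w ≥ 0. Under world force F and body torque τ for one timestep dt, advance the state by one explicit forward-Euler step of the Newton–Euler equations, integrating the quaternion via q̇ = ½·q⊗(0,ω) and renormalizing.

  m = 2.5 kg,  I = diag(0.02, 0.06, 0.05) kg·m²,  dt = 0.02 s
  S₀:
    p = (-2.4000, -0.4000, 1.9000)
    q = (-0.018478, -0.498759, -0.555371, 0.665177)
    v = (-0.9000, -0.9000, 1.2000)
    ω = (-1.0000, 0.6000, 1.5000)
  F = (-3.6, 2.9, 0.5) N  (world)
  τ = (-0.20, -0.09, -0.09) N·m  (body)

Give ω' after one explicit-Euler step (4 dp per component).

(τ − ω×Iω)/I = (-9.5500, -2.2500, -1.3200)
ω' = ω + α·dt = (-1.1910, 0.5550, 1.4736)

ω' = (-1.1910, 0.5550, 1.4736)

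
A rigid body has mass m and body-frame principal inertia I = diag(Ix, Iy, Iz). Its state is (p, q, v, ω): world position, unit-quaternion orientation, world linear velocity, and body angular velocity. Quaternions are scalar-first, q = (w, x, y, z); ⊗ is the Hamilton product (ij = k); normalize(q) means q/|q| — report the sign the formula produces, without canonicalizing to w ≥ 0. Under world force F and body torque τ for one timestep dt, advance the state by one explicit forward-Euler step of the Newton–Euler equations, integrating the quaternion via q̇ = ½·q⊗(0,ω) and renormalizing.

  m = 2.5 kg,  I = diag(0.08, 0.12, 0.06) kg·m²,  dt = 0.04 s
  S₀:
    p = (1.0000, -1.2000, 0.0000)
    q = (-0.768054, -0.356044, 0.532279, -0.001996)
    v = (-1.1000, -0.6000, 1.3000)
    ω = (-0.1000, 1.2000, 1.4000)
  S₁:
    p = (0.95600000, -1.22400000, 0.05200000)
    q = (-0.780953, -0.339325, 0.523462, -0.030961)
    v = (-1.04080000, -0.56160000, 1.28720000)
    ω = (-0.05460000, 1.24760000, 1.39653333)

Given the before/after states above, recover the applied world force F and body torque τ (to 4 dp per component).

F = (3.7000, 2.4000, -0.8000)
τ = (-0.0100, 0.1400, -0.0100)

Δω = ω₁−ω₀ = (0.04540000, 0.04760000, -0.00346667)
I·α + gyro = (-0.0100, 0.1400, -0.0100)
v₁ − v₀ = (0.05920000, 0.03840000, -0.01280000)
F = m·Δv/dt = (3.7000, 2.4000, -0.8000)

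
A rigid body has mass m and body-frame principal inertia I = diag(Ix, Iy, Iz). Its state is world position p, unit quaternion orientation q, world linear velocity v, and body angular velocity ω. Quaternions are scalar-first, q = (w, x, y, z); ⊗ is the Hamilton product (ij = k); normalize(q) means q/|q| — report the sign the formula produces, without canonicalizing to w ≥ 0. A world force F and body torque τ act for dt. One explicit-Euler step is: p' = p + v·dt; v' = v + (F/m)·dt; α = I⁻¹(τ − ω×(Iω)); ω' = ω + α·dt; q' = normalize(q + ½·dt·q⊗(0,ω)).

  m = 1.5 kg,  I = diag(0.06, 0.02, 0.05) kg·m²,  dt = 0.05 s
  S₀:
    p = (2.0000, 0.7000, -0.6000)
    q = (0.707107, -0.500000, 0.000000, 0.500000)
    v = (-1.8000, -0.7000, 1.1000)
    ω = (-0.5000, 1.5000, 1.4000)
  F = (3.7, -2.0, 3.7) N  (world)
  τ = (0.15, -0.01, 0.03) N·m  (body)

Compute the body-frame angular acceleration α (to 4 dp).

gyro term ω×Iω = (0.0630, -0.0070, 0.0300)
angular accel α = (1.4500, -0.1500, 0.0000)

α = (1.4500, -0.1500, 0.0000)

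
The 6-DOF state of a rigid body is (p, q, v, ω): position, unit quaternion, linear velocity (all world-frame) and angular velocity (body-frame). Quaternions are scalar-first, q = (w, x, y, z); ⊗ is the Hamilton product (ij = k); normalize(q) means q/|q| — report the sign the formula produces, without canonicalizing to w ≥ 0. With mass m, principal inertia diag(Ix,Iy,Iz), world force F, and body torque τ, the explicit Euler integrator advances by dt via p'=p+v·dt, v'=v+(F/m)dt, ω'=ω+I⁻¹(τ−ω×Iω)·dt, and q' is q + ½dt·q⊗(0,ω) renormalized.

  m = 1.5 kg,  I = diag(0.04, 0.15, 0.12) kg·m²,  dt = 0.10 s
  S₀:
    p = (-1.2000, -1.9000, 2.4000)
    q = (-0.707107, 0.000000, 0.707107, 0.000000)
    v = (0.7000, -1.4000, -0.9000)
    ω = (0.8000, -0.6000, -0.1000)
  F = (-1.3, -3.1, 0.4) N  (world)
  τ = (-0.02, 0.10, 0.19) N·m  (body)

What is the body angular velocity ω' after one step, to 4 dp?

precession coupling ω×(Iω) = (-0.0018, 0.0064, -0.0528)
(τ − ω×Iω)/I = (-0.4550, 0.6240, 2.0233)
new body rate ω' = (0.7545, -0.5376, 0.1023)

ω' = (0.7545, -0.5376, 0.1023)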